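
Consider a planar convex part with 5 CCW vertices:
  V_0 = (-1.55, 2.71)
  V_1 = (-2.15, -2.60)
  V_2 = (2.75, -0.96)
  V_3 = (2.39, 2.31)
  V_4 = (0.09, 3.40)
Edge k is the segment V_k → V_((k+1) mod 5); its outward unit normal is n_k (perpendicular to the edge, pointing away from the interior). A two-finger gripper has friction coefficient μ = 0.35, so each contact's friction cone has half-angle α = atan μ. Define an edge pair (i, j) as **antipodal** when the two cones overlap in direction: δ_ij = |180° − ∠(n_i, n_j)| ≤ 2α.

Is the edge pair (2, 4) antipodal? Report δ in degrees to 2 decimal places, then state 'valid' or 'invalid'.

α = atan 0.35 = 19.29°;  2α = 38.58°
edge 2: e_2 = (-0.36, +3.27);  n_2 = (+0.9940, +0.1094)
edge 4: e_4 = (-1.64, -0.69);  n_4 = (-0.3878, +0.9217)
∠(n_2, n_4) = 106.54°
δ = |180° − 106.54°| = 73.46°
73.46° > 2α = 38.58°  →  invalid

δ = 73.46°, invalid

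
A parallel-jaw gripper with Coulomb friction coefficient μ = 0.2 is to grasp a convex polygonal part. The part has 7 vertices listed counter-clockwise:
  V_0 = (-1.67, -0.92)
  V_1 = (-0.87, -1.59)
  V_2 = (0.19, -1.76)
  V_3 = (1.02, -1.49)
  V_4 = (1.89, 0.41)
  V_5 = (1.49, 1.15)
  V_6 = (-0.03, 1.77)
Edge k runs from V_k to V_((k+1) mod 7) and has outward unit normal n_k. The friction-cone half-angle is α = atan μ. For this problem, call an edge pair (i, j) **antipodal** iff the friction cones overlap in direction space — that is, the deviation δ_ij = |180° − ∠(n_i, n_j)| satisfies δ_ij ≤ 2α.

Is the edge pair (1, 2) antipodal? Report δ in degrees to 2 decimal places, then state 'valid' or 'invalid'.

δ = 152.87°, invalid

α = atan 0.2 = 11.31°;  2α = 22.62°
edge 1: e_1 = (+1.06, -0.17);  n_1 = (-0.1584, -0.9874)
edge 2: e_2 = (+0.83, +0.27);  n_2 = (+0.3093, -0.9509)
∠(n_1, n_2) = 27.13°
δ = |180° − 27.13°| = 152.87°
152.87° > 2α = 22.62°  →  invalid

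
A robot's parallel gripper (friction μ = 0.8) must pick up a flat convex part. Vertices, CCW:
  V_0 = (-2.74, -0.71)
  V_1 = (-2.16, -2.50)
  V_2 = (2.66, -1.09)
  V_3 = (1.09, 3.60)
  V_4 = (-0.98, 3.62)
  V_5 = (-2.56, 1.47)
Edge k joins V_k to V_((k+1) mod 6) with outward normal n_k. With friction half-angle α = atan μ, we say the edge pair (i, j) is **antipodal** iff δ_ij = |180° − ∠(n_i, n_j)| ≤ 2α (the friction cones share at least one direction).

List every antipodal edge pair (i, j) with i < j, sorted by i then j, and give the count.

α = atan 0.8 = 38.66°;  2α = 77.32°
n_0 = (-0.9513, -0.3082)
n_1 = (+0.2808, -0.9598)
n_2 = (+0.9483, +0.3174)
n_3 = (+0.0097, +1.0000)
n_4 = (-0.8058, +0.5922)
n_5 = (-0.9966, +0.0823)
  (0,1): δ = 91.65°  ·
  (0,2): δ = 0.55°  ✓
  (0,3): δ = 71.49°  ✓
  (0,4): δ = 125.73°  ·
  (0,5): δ = 157.33°  ·
  (1,2): δ = 87.80°  ·
  (1,3): δ = 16.86°  ✓
  (1,4): δ = 37.38°  ✓
  (1,5): δ = 68.97°  ✓
  (2,3): δ = 109.06°  ·
  (2,4): δ = 54.82°  ✓
  (2,5): δ = 23.23°  ✓
  (3,4): δ = 125.76°  ·
  (3,5): δ = 94.17°  ·
  (4,5): δ = 148.41°  ·
antipodal pairs: 7

count = 7; pairs: (0,2), (0,3), (1,3), (1,4), (1,5), (2,4), (2,5)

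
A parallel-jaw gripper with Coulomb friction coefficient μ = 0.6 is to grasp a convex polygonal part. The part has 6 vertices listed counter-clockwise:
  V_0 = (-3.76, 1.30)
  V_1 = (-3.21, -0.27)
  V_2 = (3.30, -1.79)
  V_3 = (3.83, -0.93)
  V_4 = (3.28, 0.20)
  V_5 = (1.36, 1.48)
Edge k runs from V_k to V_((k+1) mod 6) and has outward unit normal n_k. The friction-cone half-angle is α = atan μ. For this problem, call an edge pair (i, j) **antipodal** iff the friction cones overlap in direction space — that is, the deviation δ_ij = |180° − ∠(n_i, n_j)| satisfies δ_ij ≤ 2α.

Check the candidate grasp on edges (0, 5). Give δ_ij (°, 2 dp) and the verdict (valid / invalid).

α = atan 0.6 = 30.96°;  2α = 61.93°
edge 0: e_0 = (+0.55, -1.57);  n_0 = (-0.9438, -0.3306)
edge 5: e_5 = (-5.12, -0.18);  n_5 = (-0.0351, +0.9994)
∠(n_0, n_5) = 107.29°
δ = |180° − 107.29°| = 72.71°
72.71° > 2α = 61.93°  →  invalid

δ = 72.71°, invalid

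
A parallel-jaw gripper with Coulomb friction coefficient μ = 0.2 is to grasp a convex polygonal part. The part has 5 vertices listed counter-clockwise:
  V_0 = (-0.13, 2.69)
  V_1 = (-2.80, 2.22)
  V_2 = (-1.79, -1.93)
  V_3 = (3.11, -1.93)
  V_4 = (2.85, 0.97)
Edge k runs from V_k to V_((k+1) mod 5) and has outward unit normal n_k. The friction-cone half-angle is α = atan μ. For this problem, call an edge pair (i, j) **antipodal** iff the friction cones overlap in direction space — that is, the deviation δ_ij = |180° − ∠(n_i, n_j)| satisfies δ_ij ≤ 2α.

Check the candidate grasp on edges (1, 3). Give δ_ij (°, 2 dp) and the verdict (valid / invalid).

α = atan 0.2 = 11.31°;  2α = 22.62°
edge 1: e_1 = (+1.01, -4.15);  n_1 = (-0.9716, -0.2365)
edge 3: e_3 = (-0.26, +2.90);  n_3 = (+0.9960, +0.0893)
∠(n_1, n_3) = 171.44°
δ = |180° − 171.44°| = 8.56°
8.56° ≤ 2α = 22.62°  →  valid

δ = 8.56°, valid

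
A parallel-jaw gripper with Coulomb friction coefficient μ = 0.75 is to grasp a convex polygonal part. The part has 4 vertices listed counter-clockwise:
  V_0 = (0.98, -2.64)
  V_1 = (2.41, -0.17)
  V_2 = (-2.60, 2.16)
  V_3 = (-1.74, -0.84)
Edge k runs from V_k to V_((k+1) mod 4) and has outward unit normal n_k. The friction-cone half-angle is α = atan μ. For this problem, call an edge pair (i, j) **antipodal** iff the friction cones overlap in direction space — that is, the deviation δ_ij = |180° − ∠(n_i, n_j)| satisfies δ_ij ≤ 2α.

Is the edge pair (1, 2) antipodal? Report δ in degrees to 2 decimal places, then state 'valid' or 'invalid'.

δ = 49.06°, valid

α = atan 0.75 = 36.87°;  2α = 73.74°
edge 1: e_1 = (-5.01, +2.33);  n_1 = (+0.4217, +0.9067)
edge 2: e_2 = (+0.86, -3.00);  n_2 = (-0.9613, -0.2756)
∠(n_1, n_2) = 130.94°
δ = |180° − 130.94°| = 49.06°
49.06° ≤ 2α = 73.74°  →  valid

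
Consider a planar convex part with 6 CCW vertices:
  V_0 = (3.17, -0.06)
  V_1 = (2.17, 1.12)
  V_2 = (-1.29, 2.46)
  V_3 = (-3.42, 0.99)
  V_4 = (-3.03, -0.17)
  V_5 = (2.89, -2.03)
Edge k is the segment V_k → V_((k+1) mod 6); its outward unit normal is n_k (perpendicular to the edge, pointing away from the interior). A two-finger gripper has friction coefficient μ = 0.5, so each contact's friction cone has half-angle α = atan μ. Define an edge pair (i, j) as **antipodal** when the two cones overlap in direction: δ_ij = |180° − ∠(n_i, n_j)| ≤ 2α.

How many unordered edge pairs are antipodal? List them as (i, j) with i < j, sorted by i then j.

count = 7; pairs: (0,3), (0,4), (1,3), (1,4), (2,4), (2,5), (3,5)

α = atan 0.5 = 26.57°;  2α = 53.13°
n_0 = (+0.7629, +0.6465)
n_1 = (+0.3611, +0.9325)
n_2 = (-0.5680, +0.8230)
n_3 = (-0.9479, -0.3187)
n_4 = (-0.2997, -0.9540)
n_5 = (+0.9900, -0.1407)
  (0,1): δ = 151.45°  ·
  (0,2): δ = 95.67°  ·
  (0,3): δ = 21.70°  ✓
  (0,4): δ = 32.28°  ✓
  (0,5): δ = 131.63°  ·
  (1,2): δ = 124.22°  ·
  (1,3): δ = 50.25°  ✓
  (1,4): δ = 3.73°  ✓
  (1,5): δ = 103.08°  ·
  (2,3): δ = 106.03°  ·
  (2,4): δ = 52.05°  ✓
  (2,5): δ = 47.30°  ✓
  (3,4): δ = 126.03°  ·
  (3,5): δ = 26.67°  ✓
  (4,5): δ = 80.65°  ·
antipodal pairs: 7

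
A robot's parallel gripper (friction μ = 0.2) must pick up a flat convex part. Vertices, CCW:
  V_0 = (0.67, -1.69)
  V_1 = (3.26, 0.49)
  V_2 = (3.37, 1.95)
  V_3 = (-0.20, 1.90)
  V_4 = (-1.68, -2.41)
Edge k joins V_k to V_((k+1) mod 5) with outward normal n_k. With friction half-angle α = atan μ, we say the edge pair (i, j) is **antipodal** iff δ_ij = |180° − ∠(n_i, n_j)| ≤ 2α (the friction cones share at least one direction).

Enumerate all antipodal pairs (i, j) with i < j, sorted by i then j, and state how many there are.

α = atan 0.2 = 11.31°;  2α = 22.62°
n_0 = (+0.6440, -0.7651)
n_1 = (+0.9972, -0.0751)
n_2 = (-0.0140, +0.9999)
n_3 = (-0.9458, +0.3248)
n_4 = (+0.2929, -0.9561)
  (0,1): δ = 134.40°  ·
  (0,2): δ = 39.28°  ·
  (0,3): δ = 30.96°  ·
  (0,4): δ = 156.95°  ·
  (1,2): δ = 84.89°  ·
  (1,3): δ = 14.64°  ✓
  (1,4): δ = 111.34°  ·
  (2,3): δ = 109.75°  ·
  (2,4): δ = 16.23°  ✓
  (3,4): δ = 54.01°  ·
antipodal pairs: 2

count = 2; pairs: (1,3), (2,4)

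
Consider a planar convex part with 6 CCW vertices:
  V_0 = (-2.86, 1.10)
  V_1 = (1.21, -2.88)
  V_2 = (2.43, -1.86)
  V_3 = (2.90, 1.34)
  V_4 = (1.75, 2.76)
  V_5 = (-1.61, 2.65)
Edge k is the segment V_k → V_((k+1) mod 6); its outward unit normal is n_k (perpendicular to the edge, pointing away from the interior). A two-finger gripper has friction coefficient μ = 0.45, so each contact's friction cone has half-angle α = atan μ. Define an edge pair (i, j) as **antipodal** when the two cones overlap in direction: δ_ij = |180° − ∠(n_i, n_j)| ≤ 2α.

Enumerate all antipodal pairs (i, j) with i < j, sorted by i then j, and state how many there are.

count = 5; pairs: (0,3), (0,4), (1,4), (1,5), (2,5)

α = atan 0.45 = 24.23°;  2α = 48.46°
n_0 = (-0.6992, -0.7150)
n_1 = (+0.6414, -0.7672)
n_2 = (+0.9894, -0.1453)
n_3 = (+0.7771, +0.6294)
n_4 = (-0.0327, +0.9995)
n_5 = (-0.7784, +0.6278)
  (0,1): δ = 95.74°  ·
  (0,2): δ = 54.00°  ·
  (0,3): δ = 6.64°  ✓
  (0,4): δ = 46.23°  ✓
  (0,5): δ = 95.47°  ·
  (1,2): δ = 138.25°  ·
  (1,3): δ = 90.90°  ·
  (1,4): δ = 38.02°  ✓
  (1,5): δ = 11.22°  ✓
  (2,3): δ = 132.64°  ·
  (2,4): δ = 79.77°  ·
  (2,5): δ = 30.53°  ✓
  (3,4): δ = 127.13°  ·
  (3,5): δ = 77.89°  ·
  (4,5): δ = 130.76°  ·
antipodal pairs: 5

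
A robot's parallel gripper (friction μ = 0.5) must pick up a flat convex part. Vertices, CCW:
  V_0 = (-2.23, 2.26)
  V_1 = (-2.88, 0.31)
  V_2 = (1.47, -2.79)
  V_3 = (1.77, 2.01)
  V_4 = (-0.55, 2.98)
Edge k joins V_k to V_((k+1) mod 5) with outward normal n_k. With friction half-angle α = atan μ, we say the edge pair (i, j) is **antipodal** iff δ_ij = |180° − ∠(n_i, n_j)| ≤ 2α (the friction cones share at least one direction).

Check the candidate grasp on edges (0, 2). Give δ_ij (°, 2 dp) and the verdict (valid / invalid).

δ = 14.86°, valid

α = atan 0.5 = 26.57°;  2α = 53.13°
edge 0: e_0 = (-0.65, -1.95);  n_0 = (-0.9487, +0.3162)
edge 2: e_2 = (+0.30, +4.80);  n_2 = (+0.9981, -0.0624)
∠(n_0, n_2) = 165.14°
δ = |180° − 165.14°| = 14.86°
14.86° ≤ 2α = 53.13°  →  valid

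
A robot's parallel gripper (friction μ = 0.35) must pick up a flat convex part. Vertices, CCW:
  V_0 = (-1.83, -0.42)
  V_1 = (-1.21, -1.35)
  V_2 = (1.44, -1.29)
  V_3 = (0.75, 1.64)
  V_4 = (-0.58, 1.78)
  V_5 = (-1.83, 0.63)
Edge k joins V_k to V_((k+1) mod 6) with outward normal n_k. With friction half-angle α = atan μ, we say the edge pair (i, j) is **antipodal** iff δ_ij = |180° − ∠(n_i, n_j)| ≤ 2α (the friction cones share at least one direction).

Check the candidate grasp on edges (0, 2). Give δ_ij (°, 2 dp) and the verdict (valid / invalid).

α = atan 0.35 = 19.29°;  2α = 38.58°
edge 0: e_0 = (+0.62, -0.93);  n_0 = (-0.8321, -0.5547)
edge 2: e_2 = (-0.69, +2.93);  n_2 = (+0.9734, +0.2292)
∠(n_0, n_2) = 159.56°
δ = |180° − 159.56°| = 20.44°
20.44° ≤ 2α = 38.58°  →  valid

δ = 20.44°, valid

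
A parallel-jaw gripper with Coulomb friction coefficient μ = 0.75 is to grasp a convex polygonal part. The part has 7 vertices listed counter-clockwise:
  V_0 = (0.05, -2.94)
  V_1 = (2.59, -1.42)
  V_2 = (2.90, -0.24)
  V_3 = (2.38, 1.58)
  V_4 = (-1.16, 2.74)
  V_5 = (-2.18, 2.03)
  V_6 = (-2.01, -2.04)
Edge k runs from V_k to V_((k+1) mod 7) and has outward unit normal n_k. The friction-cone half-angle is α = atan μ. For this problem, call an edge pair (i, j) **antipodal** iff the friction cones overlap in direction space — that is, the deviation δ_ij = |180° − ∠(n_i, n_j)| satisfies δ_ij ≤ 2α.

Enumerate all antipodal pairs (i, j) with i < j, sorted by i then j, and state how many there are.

count = 11; pairs: (0,3), (0,4), (0,5), (1,4), (1,5), (2,4), (2,5), (2,6), (3,5), (3,6), (4,6)

α = atan 0.75 = 36.87°;  2α = 73.74°
n_0 = (+0.5135, -0.8581)
n_1 = (+0.9672, -0.2541)
n_2 = (+0.9615, +0.2747)
n_3 = (+0.3114, +0.9503)
n_4 = (-0.5713, +0.8207)
n_5 = (-0.9991, -0.0417)
n_6 = (-0.4004, -0.9164)
  (0,1): δ = 135.62°  ·
  (0,2): δ = 104.95°  ·
  (0,3): δ = 49.04°  ✓
  (0,4): δ = 3.94°  ✓
  (0,5): δ = 61.49°  ✓
  (0,6): δ = 125.50°  ·
  (1,2): δ = 149.33°  ·
  (1,3): δ = 93.42°  ·
  (1,4): δ = 40.44°  ✓
  (1,5): δ = 17.11°  ✓
  (1,6): δ = 81.12°  ·
  (2,3): δ = 124.09°  ·
  (2,4): δ = 71.10°  ✓
  (2,5): δ = 13.55°  ✓
  (2,6): δ = 50.45°  ✓
  (3,4): δ = 127.02°  ·
  (3,5): δ = 69.47°  ✓
  (3,6): δ = 5.46°  ✓
  (4,5): δ = 122.45°  ·
  (4,6): δ = 58.44°  ✓
  (5,6): δ = 115.99°  ·
antipodal pairs: 11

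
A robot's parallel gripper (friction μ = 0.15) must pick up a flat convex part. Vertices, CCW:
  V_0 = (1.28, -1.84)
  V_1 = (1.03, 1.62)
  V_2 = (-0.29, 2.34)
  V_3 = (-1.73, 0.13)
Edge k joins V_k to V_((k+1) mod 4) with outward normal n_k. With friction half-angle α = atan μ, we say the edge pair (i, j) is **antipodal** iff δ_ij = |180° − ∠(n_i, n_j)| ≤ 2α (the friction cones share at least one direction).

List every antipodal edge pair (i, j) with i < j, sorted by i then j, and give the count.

count = 1; pairs: (1,3)

α = atan 0.15 = 8.53°;  2α = 17.06°
n_0 = (+0.9974, +0.0721)
n_1 = (+0.4789, +0.8779)
n_2 = (-0.8378, +0.5459)
n_3 = (-0.5476, -0.8367)
  (0,1): δ = 122.74°  ·
  (0,2): δ = 37.22°  ·
  (0,3): δ = 52.66°  ·
  (1,2): δ = 94.48°  ·
  (1,3): δ = 4.59°  ✓
  (2,3): δ = 90.12°  ·
antipodal pairs: 1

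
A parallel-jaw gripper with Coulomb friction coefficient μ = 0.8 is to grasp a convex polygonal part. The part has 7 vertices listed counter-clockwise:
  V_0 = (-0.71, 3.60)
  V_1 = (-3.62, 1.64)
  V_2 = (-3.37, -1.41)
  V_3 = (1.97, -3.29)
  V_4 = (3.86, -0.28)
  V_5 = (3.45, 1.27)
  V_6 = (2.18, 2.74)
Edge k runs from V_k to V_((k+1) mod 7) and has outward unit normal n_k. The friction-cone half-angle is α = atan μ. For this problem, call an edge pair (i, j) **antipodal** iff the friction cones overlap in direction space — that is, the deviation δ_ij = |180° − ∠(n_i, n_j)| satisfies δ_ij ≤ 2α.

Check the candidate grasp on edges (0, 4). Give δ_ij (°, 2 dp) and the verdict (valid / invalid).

α = atan 0.8 = 38.66°;  2α = 77.32°
edge 0: e_0 = (-2.91, -1.96);  n_0 = (-0.5586, +0.8294)
edge 4: e_4 = (-0.41, +1.55);  n_4 = (+0.9668, +0.2557)
∠(n_0, n_4) = 109.15°
δ = |180° − 109.15°| = 70.85°
70.85° ≤ 2α = 77.32°  →  valid

δ = 70.85°, valid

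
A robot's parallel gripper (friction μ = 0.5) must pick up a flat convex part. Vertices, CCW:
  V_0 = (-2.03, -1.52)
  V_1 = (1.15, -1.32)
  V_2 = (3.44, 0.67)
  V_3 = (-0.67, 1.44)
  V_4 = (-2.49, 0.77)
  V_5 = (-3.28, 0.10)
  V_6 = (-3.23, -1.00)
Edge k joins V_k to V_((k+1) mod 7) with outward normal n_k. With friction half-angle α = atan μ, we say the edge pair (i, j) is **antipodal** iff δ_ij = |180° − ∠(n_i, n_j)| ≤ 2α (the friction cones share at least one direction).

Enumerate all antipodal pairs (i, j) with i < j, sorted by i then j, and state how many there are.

α = atan 0.5 = 26.57°;  2α = 53.13°
n_0 = (+0.0628, -0.9980)
n_1 = (+0.6559, -0.7548)
n_2 = (+0.1841, +0.9829)
n_3 = (-0.3455, +0.9384)
n_4 = (-0.6468, +0.7627)
n_5 = (-0.9990, -0.0454)
n_6 = (-0.3976, -0.9176)
  (0,1): δ = 142.61°  ·
  (0,2): δ = 14.21°  ✓
  (0,3): δ = 16.61°  ✓
  (0,4): δ = 36.70°  ✓
  (0,5): δ = 89.00°  ·
  (0,6): δ = 152.97°  ·
  (1,2): δ = 51.60°  ✓
  (1,3): δ = 20.78°  ✓
  (1,4): δ = 0.69°  ✓
  (1,5): δ = 51.61°  ✓
  (1,6): δ = 115.58°  ·
  (2,3): δ = 149.18°  ·
  (2,4): δ = 129.09°  ·
  (2,5): δ = 76.79°  ·
  (2,6): δ = 12.82°  ✓
  (3,4): δ = 159.91°  ·
  (3,5): δ = 107.61°  ·
  (3,6): δ = 43.64°  ✓
  (4,5): δ = 127.70°  ·
  (4,6): δ = 63.73°  ·
  (5,6): δ = 116.03°  ·
antipodal pairs: 9

count = 9; pairs: (0,2), (0,3), (0,4), (1,2), (1,3), (1,4), (1,5), (2,6), (3,6)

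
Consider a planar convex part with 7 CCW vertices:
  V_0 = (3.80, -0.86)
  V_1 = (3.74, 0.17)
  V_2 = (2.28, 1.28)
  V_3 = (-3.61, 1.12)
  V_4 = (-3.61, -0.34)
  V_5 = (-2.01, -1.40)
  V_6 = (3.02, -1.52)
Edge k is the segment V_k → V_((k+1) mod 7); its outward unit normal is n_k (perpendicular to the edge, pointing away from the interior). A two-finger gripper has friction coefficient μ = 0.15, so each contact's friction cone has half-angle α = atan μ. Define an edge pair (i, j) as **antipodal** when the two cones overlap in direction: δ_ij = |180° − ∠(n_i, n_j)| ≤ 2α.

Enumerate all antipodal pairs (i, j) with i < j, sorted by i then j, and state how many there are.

count = 3; pairs: (0,3), (1,4), (2,5)

α = atan 0.15 = 8.53°;  2α = 17.06°
n_0 = (+0.9983, +0.0582)
n_1 = (+0.6052, +0.7961)
n_2 = (-0.0272, +0.9996)
n_3 = (-1.0000, -0.0000)
n_4 = (-0.5523, -0.8336)
n_5 = (-0.0239, -0.9997)
n_6 = (+0.6459, -0.7634)
  (0,1): δ = 130.58°  ·
  (0,2): δ = 91.78°  ·
  (0,3): δ = 3.33°  ✓
  (0,4): δ = 53.14°  ·
  (0,5): δ = 85.30°  ·
  (0,6): δ = 126.90°  ·
  (1,2): δ = 141.20°  ·
  (1,3): δ = 52.76°  ·
  (1,4): δ = 3.72°  ✓
  (1,5): δ = 35.88°  ·
  (1,6): δ = 77.48°  ·
  (2,3): δ = 91.56°  ·
  (2,4): δ = 35.08°  ·
  (2,5): δ = 2.92°  ✓
  (2,6): δ = 38.68°  ·
  (3,4): δ = 123.52°  ·
  (3,5): δ = 91.37°  ·
  (3,6): δ = 49.76°  ·
  (4,5): δ = 147.84°  ·
  (4,6): δ = 106.24°  ·
  (5,6): δ = 138.40°  ·
antipodal pairs: 3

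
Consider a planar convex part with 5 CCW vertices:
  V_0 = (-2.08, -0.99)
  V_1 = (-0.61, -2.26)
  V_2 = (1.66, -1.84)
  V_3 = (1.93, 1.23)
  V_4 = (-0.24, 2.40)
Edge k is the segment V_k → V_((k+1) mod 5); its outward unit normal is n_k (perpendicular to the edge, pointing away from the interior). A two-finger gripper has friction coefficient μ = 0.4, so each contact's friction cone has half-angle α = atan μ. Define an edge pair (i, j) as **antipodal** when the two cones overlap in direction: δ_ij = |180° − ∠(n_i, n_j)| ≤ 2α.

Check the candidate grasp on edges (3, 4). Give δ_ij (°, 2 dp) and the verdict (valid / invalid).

α = atan 0.4 = 21.80°;  2α = 43.60°
edge 3: e_3 = (-2.17, +1.17);  n_3 = (+0.4746, +0.8802)
edge 4: e_4 = (-1.84, -3.39);  n_4 = (-0.8789, +0.4770)
∠(n_3, n_4) = 89.84°
δ = |180° − 89.84°| = 90.16°
90.16° > 2α = 43.60°  →  invalid

δ = 90.16°, invalid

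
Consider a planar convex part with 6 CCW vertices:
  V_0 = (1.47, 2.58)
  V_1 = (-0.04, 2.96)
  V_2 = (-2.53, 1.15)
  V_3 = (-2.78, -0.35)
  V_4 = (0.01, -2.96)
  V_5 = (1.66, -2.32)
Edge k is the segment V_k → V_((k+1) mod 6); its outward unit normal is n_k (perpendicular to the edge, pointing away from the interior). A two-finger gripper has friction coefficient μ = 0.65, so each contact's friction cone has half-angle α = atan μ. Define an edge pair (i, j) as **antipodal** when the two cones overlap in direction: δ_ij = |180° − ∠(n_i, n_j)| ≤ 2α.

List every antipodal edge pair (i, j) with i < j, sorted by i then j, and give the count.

α = atan 0.65 = 33.02°;  2α = 66.05°
n_0 = (+0.2440, +0.9698)
n_1 = (-0.5880, +0.8089)
n_2 = (-0.9864, +0.1644)
n_3 = (-0.6832, -0.7303)
n_4 = (+0.3616, -0.9323)
n_5 = (+0.9992, +0.0387)
  (0,1): δ = 129.86°  ·
  (0,2): δ = 85.34°  ·
  (0,3): δ = 28.97°  ✓
  (0,4): δ = 35.33°  ✓
  (0,5): δ = 106.35°  ·
  (1,2): δ = 135.48°  ·
  (1,3): δ = 79.10°  ·
  (1,4): δ = 14.81°  ✓
  (1,5): δ = 56.21°  ✓
  (2,3): δ = 123.63°  ·
  (2,4): δ = 59.34°  ✓
  (2,5): δ = 11.68°  ✓
  (3,4): δ = 115.71°  ·
  (3,5): δ = 44.69°  ✓
  (4,5): δ = 108.98°  ·
antipodal pairs: 7

count = 7; pairs: (0,3), (0,4), (1,4), (1,5), (2,4), (2,5), (3,5)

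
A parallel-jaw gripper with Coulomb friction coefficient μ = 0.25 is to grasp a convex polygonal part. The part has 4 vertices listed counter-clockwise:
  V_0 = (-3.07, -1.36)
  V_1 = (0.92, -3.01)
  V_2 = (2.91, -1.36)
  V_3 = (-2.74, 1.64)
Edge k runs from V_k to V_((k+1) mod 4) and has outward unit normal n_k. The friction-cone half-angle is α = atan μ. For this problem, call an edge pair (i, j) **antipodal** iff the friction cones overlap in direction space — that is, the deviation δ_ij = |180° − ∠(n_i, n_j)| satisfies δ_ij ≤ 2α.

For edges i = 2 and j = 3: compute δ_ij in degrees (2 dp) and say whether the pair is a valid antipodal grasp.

δ = 68.31°, invalid

α = atan 0.25 = 14.04°;  2α = 28.07°
edge 2: e_2 = (-5.65, +3.00);  n_2 = (+0.4690, +0.8832)
edge 3: e_3 = (-0.33, -3.00);  n_3 = (-0.9940, +0.1093)
∠(n_2, n_3) = 111.69°
δ = |180° − 111.69°| = 68.31°
68.31° > 2α = 28.07°  →  invalid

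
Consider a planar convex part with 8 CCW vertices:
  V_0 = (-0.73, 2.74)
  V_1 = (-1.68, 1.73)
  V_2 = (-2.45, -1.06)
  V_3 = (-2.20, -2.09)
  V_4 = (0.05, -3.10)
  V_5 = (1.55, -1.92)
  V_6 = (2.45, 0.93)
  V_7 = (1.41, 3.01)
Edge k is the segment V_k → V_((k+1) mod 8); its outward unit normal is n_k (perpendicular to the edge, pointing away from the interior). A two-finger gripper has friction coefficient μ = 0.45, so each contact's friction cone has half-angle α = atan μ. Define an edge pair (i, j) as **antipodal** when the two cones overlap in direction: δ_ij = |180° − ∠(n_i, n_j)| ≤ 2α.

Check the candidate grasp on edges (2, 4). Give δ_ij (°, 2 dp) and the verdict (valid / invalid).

δ = 65.45°, invalid

α = atan 0.45 = 24.23°;  2α = 48.46°
edge 2: e_2 = (+0.25, -1.03);  n_2 = (-0.9718, -0.2359)
edge 4: e_4 = (+1.50, +1.18);  n_4 = (+0.6183, -0.7860)
∠(n_2, n_4) = 114.55°
δ = |180° − 114.55°| = 65.45°
65.45° > 2α = 48.46°  →  invalid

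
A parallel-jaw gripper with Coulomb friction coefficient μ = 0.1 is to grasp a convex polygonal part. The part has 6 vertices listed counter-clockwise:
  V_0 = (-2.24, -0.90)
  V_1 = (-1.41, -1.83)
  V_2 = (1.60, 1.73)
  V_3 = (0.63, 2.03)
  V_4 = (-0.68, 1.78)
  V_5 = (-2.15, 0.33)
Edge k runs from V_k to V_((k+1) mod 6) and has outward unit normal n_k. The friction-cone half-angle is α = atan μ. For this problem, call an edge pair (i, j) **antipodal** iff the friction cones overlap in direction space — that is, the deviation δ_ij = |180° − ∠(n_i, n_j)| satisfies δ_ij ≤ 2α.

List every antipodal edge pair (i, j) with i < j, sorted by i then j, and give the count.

α = atan 0.1 = 5.71°;  2α = 11.42°
n_0 = (-0.7461, -0.6659)
n_1 = (+0.7636, -0.6457)
n_2 = (+0.2955, +0.9554)
n_3 = (-0.1875, +0.9823)
n_4 = (-0.7022, +0.7119)
n_5 = (-0.9973, +0.0730)
  (0,1): δ = 81.96°  ·
  (0,2): δ = 31.07°  ·
  (0,3): δ = 59.06°  ·
  (0,4): δ = 92.86°  ·
  (0,5): δ = 134.07°  ·
  (1,2): δ = 66.97°  ·
  (1,3): δ = 38.98°  ·
  (1,4): δ = 5.18°  ✓
  (1,5): δ = 36.03°  ·
  (2,3): δ = 152.01°  ·
  (2,4): δ = 118.21°  ·
  (2,5): δ = 77.00°  ·
  (3,4): δ = 146.20°  ·
  (3,5): δ = 104.99°  ·
  (4,5): δ = 138.79°  ·
antipodal pairs: 1

count = 1; pairs: (1,4)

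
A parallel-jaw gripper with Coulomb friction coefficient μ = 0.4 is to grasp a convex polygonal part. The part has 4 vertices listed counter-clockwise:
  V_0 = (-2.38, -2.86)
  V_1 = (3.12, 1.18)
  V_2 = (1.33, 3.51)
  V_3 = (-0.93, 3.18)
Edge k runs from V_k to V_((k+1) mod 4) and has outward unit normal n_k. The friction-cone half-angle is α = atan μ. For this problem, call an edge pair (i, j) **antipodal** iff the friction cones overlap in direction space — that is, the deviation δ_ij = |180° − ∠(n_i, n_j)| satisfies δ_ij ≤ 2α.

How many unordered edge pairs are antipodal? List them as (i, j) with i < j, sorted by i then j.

α = atan 0.4 = 21.80°;  2α = 43.60°
n_0 = (+0.5920, -0.8059)
n_1 = (+0.7930, +0.6092)
n_2 = (-0.1445, +0.9895)
n_3 = (-0.9724, +0.2334)
  (0,1): δ = 88.77°  ·
  (0,2): δ = 27.99°  ✓
  (0,3): δ = 40.20°  ✓
  (1,2): δ = 119.23°  ·
  (1,3): δ = 51.03°  ·
  (2,3): δ = 111.81°  ·
antipodal pairs: 2

count = 2; pairs: (0,2), (0,3)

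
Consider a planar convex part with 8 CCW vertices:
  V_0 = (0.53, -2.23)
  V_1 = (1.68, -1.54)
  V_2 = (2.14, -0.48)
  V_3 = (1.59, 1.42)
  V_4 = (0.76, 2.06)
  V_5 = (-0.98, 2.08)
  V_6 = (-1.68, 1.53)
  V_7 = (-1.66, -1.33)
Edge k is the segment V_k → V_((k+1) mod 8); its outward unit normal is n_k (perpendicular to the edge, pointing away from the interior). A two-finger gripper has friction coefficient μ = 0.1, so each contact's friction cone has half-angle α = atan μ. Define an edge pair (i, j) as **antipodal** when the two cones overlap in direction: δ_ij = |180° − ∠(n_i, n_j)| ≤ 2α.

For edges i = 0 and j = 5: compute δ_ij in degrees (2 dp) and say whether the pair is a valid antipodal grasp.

α = atan 0.1 = 5.71°;  2α = 11.42°
edge 0: e_0 = (+1.15, +0.69);  n_0 = (+0.5145, -0.8575)
edge 5: e_5 = (-0.70, -0.55);  n_5 = (-0.6178, +0.7863)
∠(n_0, n_5) = 172.81°
δ = |180° − 172.81°| = 7.19°
7.19° ≤ 2α = 11.42°  →  valid

δ = 7.19°, valid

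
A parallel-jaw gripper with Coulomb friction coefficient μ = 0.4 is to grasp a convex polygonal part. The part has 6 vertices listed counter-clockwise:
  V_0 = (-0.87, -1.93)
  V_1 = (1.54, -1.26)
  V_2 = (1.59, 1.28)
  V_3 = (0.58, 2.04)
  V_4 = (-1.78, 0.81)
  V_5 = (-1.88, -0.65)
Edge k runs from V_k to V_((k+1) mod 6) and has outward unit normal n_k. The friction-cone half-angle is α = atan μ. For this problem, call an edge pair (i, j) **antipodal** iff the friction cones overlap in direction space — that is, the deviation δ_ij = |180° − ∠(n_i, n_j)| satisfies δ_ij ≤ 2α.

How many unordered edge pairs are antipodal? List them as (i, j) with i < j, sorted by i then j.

count = 4; pairs: (0,3), (1,4), (1,5), (2,5)

α = atan 0.4 = 21.80°;  2α = 43.60°
n_0 = (+0.2679, -0.9635)
n_1 = (+0.9998, -0.0197)
n_2 = (+0.6013, +0.7990)
n_3 = (-0.4622, +0.8868)
n_4 = (-0.9977, +0.0683)
n_5 = (-0.7850, -0.6194)
  (0,1): δ = 106.66°  ·
  (0,2): δ = 52.50°  ·
  (0,3): δ = 11.99°  ✓
  (0,4): δ = 70.55°  ·
  (0,5): δ = 112.74°  ·
  (1,2): δ = 125.83°  ·
  (1,3): δ = 61.34°  ·
  (1,4): δ = 2.79°  ✓
  (1,5): δ = 39.40°  ✓
  (2,3): δ = 115.51°  ·
  (2,4): δ = 56.96°  ·
  (2,5): δ = 14.76°  ✓
  (3,4): δ = 121.45°  ·
  (3,5): δ = 79.25°  ·
  (4,5): δ = 137.81°  ·
antipodal pairs: 4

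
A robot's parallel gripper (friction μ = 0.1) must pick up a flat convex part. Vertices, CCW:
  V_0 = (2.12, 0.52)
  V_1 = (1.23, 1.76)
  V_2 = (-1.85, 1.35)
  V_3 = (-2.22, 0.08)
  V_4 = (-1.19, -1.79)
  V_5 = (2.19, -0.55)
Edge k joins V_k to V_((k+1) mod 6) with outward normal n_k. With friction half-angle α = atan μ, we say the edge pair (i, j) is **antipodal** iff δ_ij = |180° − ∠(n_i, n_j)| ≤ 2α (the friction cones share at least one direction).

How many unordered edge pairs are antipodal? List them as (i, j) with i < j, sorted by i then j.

α = atan 0.1 = 5.71°;  2α = 11.42°
n_0 = (+0.8124, +0.5831)
n_1 = (-0.1320, +0.9913)
n_2 = (-0.9601, +0.2797)
n_3 = (-0.8759, -0.4825)
n_4 = (+0.3444, -0.9388)
n_5 = (+0.9979, +0.0653)
  (0,1): δ = 118.09°  ·
  (0,2): δ = 51.91°  ·
  (0,3): δ = 6.82°  ✓
  (0,4): δ = 74.48°  ·
  (0,5): δ = 148.07°  ·
  (1,2): δ = 113.83°  ·
  (1,3): δ = 68.74°  ·
  (1,4): δ = 12.56°  ·
  (1,5): δ = 86.16°  ·
  (2,3): δ = 134.91°  ·
  (2,4): δ = 53.61°  ·
  (2,5): δ = 19.99°  ·
  (3,4): δ = 98.70°  ·
  (3,5): δ = 25.10°  ·
  (4,5): δ = 106.40°  ·
antipodal pairs: 1

count = 1; pairs: (0,3)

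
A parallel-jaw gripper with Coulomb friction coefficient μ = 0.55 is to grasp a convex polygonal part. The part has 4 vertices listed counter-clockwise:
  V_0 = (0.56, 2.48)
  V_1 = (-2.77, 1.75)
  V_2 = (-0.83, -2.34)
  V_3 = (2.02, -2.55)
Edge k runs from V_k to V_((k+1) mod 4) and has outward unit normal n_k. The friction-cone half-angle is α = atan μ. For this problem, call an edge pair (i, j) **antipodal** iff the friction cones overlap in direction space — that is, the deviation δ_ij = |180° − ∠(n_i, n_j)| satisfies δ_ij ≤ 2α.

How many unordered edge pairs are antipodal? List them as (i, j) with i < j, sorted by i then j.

α = atan 0.55 = 28.81°;  2α = 57.62°
n_0 = (-0.2141, +0.9768)
n_1 = (-0.9035, -0.4286)
n_2 = (-0.0735, -0.9973)
n_3 = (+0.9604, +0.2788)
  (0,1): δ = 76.99°  ·
  (0,2): δ = 16.58°  ✓
  (0,3): δ = 93.82°  ·
  (1,2): δ = 119.59°  ·
  (1,3): δ = 9.19°  ✓
  (2,3): δ = 69.60°  ·
antipodal pairs: 2

count = 2; pairs: (0,2), (1,3)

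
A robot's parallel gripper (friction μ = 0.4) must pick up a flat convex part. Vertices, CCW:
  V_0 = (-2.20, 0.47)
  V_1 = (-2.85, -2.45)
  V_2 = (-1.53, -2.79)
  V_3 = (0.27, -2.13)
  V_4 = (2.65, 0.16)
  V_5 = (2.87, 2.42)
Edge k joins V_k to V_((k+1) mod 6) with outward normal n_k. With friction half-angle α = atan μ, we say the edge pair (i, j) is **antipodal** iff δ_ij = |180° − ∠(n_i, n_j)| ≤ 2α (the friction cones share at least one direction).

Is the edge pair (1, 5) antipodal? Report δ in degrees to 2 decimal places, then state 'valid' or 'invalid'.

α = atan 0.4 = 21.80°;  2α = 43.60°
edge 1: e_1 = (+1.32, -0.34);  n_1 = (-0.2494, -0.9684)
edge 5: e_5 = (-5.07, -1.95);  n_5 = (-0.3590, +0.9333)
∠(n_1, n_5) = 144.52°
δ = |180° − 144.52°| = 35.48°
35.48° ≤ 2α = 43.60°  →  valid

δ = 35.48°, valid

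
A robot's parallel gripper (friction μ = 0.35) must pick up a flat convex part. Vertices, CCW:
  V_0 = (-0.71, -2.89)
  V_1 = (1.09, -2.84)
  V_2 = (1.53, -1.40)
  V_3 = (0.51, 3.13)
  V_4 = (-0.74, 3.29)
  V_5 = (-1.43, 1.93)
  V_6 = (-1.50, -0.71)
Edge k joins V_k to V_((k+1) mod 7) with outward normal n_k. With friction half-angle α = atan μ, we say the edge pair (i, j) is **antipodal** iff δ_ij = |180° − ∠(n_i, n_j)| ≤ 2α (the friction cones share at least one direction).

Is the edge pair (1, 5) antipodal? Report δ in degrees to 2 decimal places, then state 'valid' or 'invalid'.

α = atan 0.35 = 19.29°;  2α = 38.58°
edge 1: e_1 = (+0.44, +1.44);  n_1 = (+0.9564, -0.2922)
edge 5: e_5 = (-0.07, -2.64);  n_5 = (-0.9996, +0.0265)
∠(n_1, n_5) = 164.53°
δ = |180° − 164.53°| = 15.47°
15.47° ≤ 2α = 38.58°  →  valid

δ = 15.47°, valid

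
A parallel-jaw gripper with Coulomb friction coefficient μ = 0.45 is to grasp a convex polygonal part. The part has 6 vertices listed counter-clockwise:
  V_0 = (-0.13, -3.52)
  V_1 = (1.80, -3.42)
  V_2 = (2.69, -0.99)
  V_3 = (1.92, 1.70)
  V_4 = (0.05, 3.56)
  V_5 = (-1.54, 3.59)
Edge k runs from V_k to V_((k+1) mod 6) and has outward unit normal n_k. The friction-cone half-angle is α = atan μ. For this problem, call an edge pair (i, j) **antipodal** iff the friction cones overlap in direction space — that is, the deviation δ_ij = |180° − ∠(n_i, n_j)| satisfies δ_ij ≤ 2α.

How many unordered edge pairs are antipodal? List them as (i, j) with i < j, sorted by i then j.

α = atan 0.45 = 24.23°;  2α = 48.46°
n_0 = (+0.0517, -0.9987)
n_1 = (+0.9390, -0.3439)
n_2 = (+0.9614, +0.2752)
n_3 = (+0.7052, +0.7090)
n_4 = (+0.0189, +0.9998)
n_5 = (-0.9809, -0.1945)
  (0,1): δ = 113.08°  ·
  (0,2): δ = 76.99°  ·
  (0,3): δ = 47.81°  ✓
  (0,4): δ = 4.05°  ✓
  (0,5): δ = 98.25°  ·
  (1,2): δ = 143.91°  ·
  (1,3): δ = 114.73°  ·
  (1,4): δ = 70.97°  ·
  (1,5): δ = 31.33°  ✓
  (2,3): δ = 150.82°  ·
  (2,4): δ = 107.05°  ·
  (2,5): δ = 4.76°  ✓
  (3,4): δ = 136.23°  ·
  (3,5): δ = 33.94°  ✓
  (4,5): δ = 77.70°  ·
antipodal pairs: 5

count = 5; pairs: (0,3), (0,4), (1,5), (2,5), (3,5)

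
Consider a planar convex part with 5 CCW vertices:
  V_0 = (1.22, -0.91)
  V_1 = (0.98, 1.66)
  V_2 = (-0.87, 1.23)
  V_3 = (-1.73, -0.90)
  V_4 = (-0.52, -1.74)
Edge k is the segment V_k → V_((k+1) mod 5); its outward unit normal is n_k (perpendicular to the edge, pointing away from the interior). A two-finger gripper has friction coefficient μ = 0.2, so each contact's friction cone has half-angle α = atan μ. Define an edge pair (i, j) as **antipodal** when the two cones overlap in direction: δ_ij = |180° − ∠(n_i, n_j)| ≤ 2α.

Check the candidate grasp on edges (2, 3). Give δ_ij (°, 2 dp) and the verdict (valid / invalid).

α = atan 0.2 = 11.31°;  2α = 22.62°
edge 2: e_2 = (-0.86, -2.13);  n_2 = (-0.9273, +0.3744)
edge 3: e_3 = (+1.21, -0.84);  n_3 = (-0.5703, -0.8215)
∠(n_2, n_3) = 77.22°
δ = |180° − 77.22°| = 102.78°
102.78° > 2α = 22.62°  →  invalid

δ = 102.78°, invalid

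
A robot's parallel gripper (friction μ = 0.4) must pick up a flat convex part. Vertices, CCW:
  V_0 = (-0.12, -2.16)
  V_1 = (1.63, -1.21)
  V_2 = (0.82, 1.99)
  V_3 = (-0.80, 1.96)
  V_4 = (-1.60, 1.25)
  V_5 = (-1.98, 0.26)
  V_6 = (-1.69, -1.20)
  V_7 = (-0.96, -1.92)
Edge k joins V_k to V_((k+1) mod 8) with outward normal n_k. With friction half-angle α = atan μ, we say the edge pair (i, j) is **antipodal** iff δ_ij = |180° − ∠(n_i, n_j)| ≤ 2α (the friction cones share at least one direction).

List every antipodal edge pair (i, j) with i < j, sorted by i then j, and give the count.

count = 7; pairs: (0,2), (0,3), (0,4), (1,4), (1,5), (1,6), (2,7)

α = atan 0.4 = 21.80°;  2α = 43.60°
n_0 = (+0.4771, -0.8789)
n_1 = (+0.9694, +0.2454)
n_2 = (-0.0185, +0.9998)
n_3 = (-0.6638, +0.7479)
n_4 = (-0.9336, +0.3583)
n_5 = (-0.9808, -0.1948)
n_6 = (-0.7022, -0.7120)
n_7 = (-0.2747, -0.9615)
  (0,1): δ = 104.29°  ·
  (0,2): δ = 27.43°  ✓
  (0,3): δ = 13.09°  ✓
  (0,4): δ = 40.51°  ✓
  (0,5): δ = 72.74°  ·
  (0,6): δ = 106.90°  ·
  (0,7): δ = 135.56°  ·
  (1,2): δ = 103.14°  ·
  (1,3): δ = 62.62°  ·
  (1,4): δ = 35.20°  ✓
  (1,5): δ = 2.97°  ✓
  (1,6): δ = 31.19°  ✓
  (1,7): δ = 59.85°  ·
  (2,3): δ = 139.47°  ·
  (2,4): δ = 112.06°  ·
  (2,5): δ = 79.83°  ·
  (2,6): δ = 45.67°  ·
  (2,7): δ = 17.01°  ✓
  (3,4): δ = 152.59°  ·
  (3,5): δ = 120.35°  ·
  (3,6): δ = 86.19°  ·
  (3,7): δ = 57.53°  ·
  (4,5): δ = 147.77°  ·
  (4,6): δ = 113.61°  ·
  (4,7): δ = 84.95°  ·
  (5,6): δ = 145.84°  ·
  (5,7): δ = 117.18°  ·
  (6,7): δ = 151.34°  ·
antipodal pairs: 7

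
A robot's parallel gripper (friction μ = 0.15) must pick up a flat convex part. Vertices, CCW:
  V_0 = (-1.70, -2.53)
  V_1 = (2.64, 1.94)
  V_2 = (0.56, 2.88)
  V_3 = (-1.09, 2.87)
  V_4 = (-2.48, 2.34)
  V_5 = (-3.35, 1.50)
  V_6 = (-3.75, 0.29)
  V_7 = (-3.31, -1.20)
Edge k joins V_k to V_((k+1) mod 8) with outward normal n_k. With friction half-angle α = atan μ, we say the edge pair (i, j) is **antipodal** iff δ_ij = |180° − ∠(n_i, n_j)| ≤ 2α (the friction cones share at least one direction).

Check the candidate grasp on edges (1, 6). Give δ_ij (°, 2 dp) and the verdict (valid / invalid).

α = atan 0.15 = 8.53°;  2α = 17.06°
edge 1: e_1 = (-2.08, +0.94);  n_1 = (+0.4118, +0.9113)
edge 6: e_6 = (+0.44, -1.49);  n_6 = (-0.9591, -0.2832)
∠(n_1, n_6) = 130.77°
δ = |180° − 130.77°| = 49.23°
49.23° > 2α = 17.06°  →  invalid

δ = 49.23°, invalid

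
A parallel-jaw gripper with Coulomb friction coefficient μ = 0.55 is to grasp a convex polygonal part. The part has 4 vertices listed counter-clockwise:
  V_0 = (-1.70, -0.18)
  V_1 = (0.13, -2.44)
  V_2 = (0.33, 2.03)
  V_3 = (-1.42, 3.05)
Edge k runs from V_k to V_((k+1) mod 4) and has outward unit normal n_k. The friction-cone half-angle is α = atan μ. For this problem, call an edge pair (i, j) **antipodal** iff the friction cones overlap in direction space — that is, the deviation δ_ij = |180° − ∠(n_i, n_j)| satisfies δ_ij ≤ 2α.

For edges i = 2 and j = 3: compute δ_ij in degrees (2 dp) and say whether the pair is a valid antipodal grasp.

δ = 64.72°, invalid

α = atan 0.55 = 28.81°;  2α = 57.62°
edge 2: e_2 = (-1.75, +1.02);  n_2 = (+0.5036, +0.8640)
edge 3: e_3 = (-0.28, -3.23);  n_3 = (-0.9963, +0.0864)
∠(n_2, n_3) = 115.28°
δ = |180° − 115.28°| = 64.72°
64.72° > 2α = 57.62°  →  invalid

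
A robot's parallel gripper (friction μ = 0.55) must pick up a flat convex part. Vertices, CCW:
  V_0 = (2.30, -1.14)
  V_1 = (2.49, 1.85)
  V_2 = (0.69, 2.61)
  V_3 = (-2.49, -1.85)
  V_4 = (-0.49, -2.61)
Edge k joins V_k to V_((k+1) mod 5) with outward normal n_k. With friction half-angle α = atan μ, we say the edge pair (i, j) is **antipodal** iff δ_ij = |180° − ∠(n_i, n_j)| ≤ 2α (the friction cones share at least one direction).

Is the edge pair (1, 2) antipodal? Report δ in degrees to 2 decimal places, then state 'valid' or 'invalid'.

α = atan 0.55 = 28.81°;  2α = 57.62°
edge 1: e_1 = (-1.80, +0.76);  n_1 = (+0.3890, +0.9212)
edge 2: e_2 = (-3.18, -4.46);  n_2 = (-0.8142, +0.5805)
∠(n_1, n_2) = 77.40°
δ = |180° − 77.40°| = 102.60°
102.60° > 2α = 57.62°  →  invalid

δ = 102.60°, invalid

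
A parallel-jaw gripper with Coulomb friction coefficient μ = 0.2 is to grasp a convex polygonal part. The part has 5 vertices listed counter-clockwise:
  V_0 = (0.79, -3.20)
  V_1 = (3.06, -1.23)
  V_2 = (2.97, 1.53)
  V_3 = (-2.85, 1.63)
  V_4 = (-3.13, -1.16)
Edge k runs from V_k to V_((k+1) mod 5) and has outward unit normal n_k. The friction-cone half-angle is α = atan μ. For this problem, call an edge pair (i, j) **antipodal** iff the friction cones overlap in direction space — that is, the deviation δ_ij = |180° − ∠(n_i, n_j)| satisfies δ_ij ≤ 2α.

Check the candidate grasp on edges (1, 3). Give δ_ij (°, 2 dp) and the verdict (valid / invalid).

δ = 7.60°, valid

α = atan 0.2 = 11.31°;  2α = 22.62°
edge 1: e_1 = (-0.09, +2.76);  n_1 = (+0.9995, +0.0326)
edge 3: e_3 = (-0.28, -2.79);  n_3 = (-0.9950, +0.0999)
∠(n_1, n_3) = 172.40°
δ = |180° − 172.40°| = 7.60°
7.60° ≤ 2α = 22.62°  →  valid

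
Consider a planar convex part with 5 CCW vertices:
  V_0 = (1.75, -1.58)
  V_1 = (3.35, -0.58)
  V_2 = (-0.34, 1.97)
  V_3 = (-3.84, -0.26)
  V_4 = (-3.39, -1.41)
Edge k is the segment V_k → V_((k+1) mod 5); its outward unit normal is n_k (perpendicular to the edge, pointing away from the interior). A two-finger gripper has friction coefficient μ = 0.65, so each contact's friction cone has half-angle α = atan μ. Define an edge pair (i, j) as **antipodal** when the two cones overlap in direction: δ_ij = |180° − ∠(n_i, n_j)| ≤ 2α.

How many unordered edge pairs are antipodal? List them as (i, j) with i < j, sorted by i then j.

count = 4; pairs: (0,2), (1,3), (1,4), (2,4)

α = atan 0.65 = 33.02°;  2α = 66.05°
n_0 = (+0.5300, -0.8480)
n_1 = (+0.5685, +0.8227)
n_2 = (-0.5373, +0.8434)
n_3 = (-0.9312, -0.3644)
n_4 = (-0.0331, -0.9995)
  (0,1): δ = 66.65°  ·
  (0,2): δ = 0.50°  ✓
  (0,3): δ = 79.37°  ·
  (0,4): δ = 146.10°  ·
  (1,2): δ = 112.85°  ·
  (1,3): δ = 33.98°  ✓
  (1,4): δ = 32.75°  ✓
  (2,3): δ = 101.13°  ·
  (2,4): δ = 34.40°  ✓
  (3,4): δ = 113.26°  ·
antipodal pairs: 4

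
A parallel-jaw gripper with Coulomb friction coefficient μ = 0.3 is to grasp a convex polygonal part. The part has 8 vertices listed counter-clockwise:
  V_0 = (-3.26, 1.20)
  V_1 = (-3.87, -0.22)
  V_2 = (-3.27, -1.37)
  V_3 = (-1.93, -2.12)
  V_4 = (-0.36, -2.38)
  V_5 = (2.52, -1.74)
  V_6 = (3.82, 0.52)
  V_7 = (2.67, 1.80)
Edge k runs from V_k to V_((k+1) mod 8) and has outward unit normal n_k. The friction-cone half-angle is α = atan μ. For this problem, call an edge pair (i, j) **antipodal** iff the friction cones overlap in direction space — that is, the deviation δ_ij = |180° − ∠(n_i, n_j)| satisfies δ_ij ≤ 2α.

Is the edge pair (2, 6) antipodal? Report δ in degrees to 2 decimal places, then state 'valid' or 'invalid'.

δ = 18.83°, valid

α = atan 0.3 = 16.70°;  2α = 33.40°
edge 2: e_2 = (+1.34, -0.75);  n_2 = (-0.4884, -0.8726)
edge 6: e_6 = (-1.15, +1.28);  n_6 = (+0.7439, +0.6683)
∠(n_2, n_6) = 161.17°
δ = |180° − 161.17°| = 18.83°
18.83° ≤ 2α = 33.40°  →  valid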